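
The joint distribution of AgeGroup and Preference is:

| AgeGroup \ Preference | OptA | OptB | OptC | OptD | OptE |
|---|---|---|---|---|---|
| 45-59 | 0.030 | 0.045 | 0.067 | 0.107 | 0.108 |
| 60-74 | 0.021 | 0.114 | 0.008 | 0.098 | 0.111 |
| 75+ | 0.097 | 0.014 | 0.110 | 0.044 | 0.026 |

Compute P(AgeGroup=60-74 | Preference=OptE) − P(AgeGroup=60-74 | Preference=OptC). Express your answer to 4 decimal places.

0.4098

P(Preference=OptE) = 0.108 + 0.111 + 0.026 = 0.245; P(AgeGroup=60-74 | Preference=OptE) = 0.111/0.245 = 0.45306.
P(Preference=OptC) = 0.067 + 0.008 + 0.110 = 0.185; P(AgeGroup=60-74 | Preference=OptC) = 0.008/0.185 = 0.04324.
Difference = 0.4098.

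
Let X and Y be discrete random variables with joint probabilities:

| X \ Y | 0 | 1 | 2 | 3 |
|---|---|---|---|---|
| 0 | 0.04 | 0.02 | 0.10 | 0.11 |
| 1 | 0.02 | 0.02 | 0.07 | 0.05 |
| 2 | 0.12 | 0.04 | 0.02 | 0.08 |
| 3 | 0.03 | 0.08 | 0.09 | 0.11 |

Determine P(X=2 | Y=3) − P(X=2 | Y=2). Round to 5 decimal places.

0.15714

P(Y=3) = 0.11 + 0.05 + 0.08 + 0.11 = 0.35; P(X=2 | Y=3) = 0.08/0.35 = 0.228571.
P(Y=2) = 0.10 + 0.07 + 0.02 + 0.09 = 0.28; P(X=2 | Y=2) = 0.02/0.28 = 0.071429.
Difference = 0.15714.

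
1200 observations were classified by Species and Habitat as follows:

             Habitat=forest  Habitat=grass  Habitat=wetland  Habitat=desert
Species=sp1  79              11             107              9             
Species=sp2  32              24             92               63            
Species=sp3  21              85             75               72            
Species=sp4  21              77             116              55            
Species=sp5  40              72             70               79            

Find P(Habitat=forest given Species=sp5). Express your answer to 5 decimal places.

Total with Species=sp5: 40 + 72 + 70 + 79 = 261.
P(Habitat=forest | Species=sp5) = 40/261 = 0.15326.

0.15326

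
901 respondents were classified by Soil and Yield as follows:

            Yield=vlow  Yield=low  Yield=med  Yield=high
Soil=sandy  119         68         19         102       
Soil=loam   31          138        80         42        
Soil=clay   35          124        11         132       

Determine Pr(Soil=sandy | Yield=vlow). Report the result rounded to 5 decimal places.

0.64324

Total with Yield=vlow: 119 + 31 + 35 = 185.
P(Soil=sandy | Yield=vlow) = 119/185 = 0.64324.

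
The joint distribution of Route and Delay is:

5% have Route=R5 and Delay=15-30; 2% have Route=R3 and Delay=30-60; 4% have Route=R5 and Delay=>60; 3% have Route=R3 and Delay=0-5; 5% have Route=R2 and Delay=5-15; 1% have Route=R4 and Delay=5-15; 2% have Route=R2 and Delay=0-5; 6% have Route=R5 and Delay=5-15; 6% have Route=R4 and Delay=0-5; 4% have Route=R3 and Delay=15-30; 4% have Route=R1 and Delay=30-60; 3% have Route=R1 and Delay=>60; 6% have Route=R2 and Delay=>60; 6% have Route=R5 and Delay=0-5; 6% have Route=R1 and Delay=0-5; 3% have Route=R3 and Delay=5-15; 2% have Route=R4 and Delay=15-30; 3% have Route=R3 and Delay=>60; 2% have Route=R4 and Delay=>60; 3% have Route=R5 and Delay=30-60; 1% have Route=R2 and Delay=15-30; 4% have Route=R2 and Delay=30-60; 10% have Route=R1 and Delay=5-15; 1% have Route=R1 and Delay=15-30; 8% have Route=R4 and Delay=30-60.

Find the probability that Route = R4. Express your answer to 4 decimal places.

0.1900

P(Route=R4) = 0.06 + 0.01 + 0.02 + 0.08 + 0.02 = 0.19.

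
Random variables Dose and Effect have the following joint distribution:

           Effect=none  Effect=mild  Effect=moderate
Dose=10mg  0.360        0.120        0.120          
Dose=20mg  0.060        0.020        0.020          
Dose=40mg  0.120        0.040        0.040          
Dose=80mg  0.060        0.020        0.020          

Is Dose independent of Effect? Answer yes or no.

yes

Every cell satisfies P(Dose,Effect) = P(Dose)·P(Effect). For instance P(Dose=80mg) = 0.100, P(Effect=mild) = 0.200, and 0.100×0.200 = 0.020 matches the joint entry. So Dose and Effect are independent.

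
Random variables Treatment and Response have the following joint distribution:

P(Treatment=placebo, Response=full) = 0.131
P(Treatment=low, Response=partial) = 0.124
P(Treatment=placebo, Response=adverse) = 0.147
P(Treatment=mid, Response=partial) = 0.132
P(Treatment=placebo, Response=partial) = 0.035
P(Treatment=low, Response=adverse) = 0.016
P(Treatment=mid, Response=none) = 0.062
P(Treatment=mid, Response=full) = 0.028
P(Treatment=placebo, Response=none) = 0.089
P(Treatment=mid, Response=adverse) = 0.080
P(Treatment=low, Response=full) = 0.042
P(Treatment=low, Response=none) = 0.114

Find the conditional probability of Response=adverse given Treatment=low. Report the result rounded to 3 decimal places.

P(Treatment=low) = 0.114 + 0.124 + 0.042 + 0.016 = 0.296.
P(Response=adverse | Treatment=low) = 0.016/0.296 = 0.054.

0.054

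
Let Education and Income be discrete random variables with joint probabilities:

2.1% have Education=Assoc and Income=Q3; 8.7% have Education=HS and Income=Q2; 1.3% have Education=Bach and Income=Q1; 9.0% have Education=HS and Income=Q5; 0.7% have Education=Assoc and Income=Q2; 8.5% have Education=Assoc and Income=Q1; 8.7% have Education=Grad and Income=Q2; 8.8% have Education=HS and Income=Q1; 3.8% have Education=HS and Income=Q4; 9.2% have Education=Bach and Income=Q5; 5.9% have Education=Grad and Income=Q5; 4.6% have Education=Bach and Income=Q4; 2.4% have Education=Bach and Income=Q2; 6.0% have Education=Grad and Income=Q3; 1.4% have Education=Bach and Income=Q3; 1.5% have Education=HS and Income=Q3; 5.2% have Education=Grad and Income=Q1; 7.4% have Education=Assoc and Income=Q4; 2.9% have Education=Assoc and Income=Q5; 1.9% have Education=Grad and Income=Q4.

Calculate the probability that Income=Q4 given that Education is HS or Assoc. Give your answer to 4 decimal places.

P(Education=HS) = 0.088 + 0.087 + 0.015 + 0.038 + 0.090 = 0.318.
P(Education=Assoc) = 0.085 + 0.007 + 0.021 + 0.074 + 0.029 = 0.216.
P(Education ∈ {HS, Assoc}) = 0.318 + 0.216 = 0.534; P(Income=Q4, Education ∈ {HS, Assoc}) = 0.038 + 0.074 = 0.112.
P(Income=Q4 | Education ∈ {HS, Assoc}) = 0.112/0.534 = 0.2097.

0.2097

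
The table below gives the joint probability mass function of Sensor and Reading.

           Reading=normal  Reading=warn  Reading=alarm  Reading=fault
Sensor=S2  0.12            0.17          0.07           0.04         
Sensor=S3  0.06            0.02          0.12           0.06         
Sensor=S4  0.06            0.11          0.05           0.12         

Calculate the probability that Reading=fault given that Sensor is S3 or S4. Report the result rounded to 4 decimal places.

0.3000

P(Sensor=S3) = 0.06 + 0.02 + 0.12 + 0.06 = 0.26.
P(Sensor=S4) = 0.06 + 0.11 + 0.05 + 0.12 = 0.34.
P(Sensor ∈ {S3, S4}) = 0.26 + 0.34 = 0.60; P(Reading=fault, Sensor ∈ {S3, S4}) = 0.06 + 0.12 = 0.18.
P(Reading=fault | Sensor ∈ {S3, S4}) = 0.18/0.60 = 0.3000.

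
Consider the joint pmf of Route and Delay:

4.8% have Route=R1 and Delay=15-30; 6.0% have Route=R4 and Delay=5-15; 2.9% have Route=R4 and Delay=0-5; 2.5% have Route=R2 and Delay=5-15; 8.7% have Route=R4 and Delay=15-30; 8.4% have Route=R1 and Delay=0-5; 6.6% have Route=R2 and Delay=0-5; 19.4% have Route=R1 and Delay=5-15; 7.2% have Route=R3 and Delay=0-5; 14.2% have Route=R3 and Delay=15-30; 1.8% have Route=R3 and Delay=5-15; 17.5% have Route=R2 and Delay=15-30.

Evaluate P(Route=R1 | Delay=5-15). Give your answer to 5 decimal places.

P(Delay=5-15) = 0.194 + 0.025 + 0.018 + 0.060 = 0.297.
P(Route=R1 | Delay=5-15) = 0.194/0.297 = 0.65320.

0.65320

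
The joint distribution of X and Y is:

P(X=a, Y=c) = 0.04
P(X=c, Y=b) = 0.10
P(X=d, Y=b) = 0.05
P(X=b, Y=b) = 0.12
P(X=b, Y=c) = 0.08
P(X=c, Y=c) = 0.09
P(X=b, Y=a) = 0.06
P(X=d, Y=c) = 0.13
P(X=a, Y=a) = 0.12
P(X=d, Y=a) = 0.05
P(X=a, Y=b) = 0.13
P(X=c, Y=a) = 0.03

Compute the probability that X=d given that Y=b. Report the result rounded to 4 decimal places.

0.1250

P(Y=b) = 0.13 + 0.12 + 0.10 + 0.05 = 0.40.
P(X=d | Y=b) = 0.05/0.40 = 0.1250.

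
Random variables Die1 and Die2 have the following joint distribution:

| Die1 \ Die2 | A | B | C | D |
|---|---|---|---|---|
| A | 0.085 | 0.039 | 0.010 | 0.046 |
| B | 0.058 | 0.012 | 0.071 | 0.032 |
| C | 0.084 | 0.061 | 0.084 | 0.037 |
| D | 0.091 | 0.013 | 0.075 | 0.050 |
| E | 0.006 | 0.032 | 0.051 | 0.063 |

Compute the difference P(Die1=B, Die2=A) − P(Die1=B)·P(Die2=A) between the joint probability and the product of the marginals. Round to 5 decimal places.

0.00195

P(Die1=B) = 0.058 + 0.012 + 0.071 + 0.032 = 0.173.
P(Die2=A) = 0.085 + 0.058 + 0.084 + 0.091 + 0.006 = 0.324.
P(Die1=B, Die2=A) − P(Die1=B)P(Die2=A) = 0.058 − 0.173×0.324 = 0.00195.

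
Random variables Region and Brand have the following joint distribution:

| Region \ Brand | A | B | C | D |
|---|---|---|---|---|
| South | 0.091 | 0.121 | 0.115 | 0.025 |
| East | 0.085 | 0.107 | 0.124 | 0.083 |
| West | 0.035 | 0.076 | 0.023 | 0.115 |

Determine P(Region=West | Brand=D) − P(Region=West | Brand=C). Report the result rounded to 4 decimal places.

0.4279

P(Brand=D) = 0.025 + 0.083 + 0.115 = 0.223; P(Region=West | Brand=D) = 0.115/0.223 = 0.51570.
P(Brand=C) = 0.115 + 0.124 + 0.023 = 0.262; P(Region=West | Brand=C) = 0.023/0.262 = 0.08779.
Difference = 0.4279.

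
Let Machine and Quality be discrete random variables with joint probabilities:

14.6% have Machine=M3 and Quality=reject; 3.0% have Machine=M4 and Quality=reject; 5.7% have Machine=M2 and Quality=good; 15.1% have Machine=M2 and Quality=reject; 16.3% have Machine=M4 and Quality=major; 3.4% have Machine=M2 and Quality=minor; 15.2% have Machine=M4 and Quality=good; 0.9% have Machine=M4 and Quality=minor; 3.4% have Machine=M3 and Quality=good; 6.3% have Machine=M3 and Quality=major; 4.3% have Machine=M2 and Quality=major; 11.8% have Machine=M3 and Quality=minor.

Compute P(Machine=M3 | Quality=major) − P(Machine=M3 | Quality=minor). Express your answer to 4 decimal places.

P(Quality=major) = 0.043 + 0.063 + 0.163 = 0.269; P(Machine=M3 | Quality=major) = 0.063/0.269 = 0.23420.
P(Quality=minor) = 0.034 + 0.118 + 0.009 = 0.161; P(Machine=M3 | Quality=minor) = 0.118/0.161 = 0.73292.
Difference = -0.4987.

-0.4987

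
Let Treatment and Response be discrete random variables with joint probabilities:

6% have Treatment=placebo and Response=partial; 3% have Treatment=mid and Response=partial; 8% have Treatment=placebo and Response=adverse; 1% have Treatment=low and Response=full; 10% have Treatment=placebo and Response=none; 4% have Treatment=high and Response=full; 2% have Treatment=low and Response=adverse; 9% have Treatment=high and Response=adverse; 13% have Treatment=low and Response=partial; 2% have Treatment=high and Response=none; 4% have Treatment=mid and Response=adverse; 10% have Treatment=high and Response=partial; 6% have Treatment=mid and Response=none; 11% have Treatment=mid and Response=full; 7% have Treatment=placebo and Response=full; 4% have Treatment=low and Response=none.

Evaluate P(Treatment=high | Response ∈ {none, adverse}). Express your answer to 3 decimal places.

P(Response=none) = 0.10 + 0.04 + 0.06 + 0.02 = 0.22.
P(Response=adverse) = 0.08 + 0.02 + 0.04 + 0.09 = 0.23.
P(Response ∈ {none, adverse}) = 0.22 + 0.23 = 0.45; P(Treatment=high, Response ∈ {none, adverse}) = 0.02 + 0.09 = 0.11.
P(Treatment=high | Response ∈ {none, adverse}) = 0.11/0.45 = 0.244.

0.244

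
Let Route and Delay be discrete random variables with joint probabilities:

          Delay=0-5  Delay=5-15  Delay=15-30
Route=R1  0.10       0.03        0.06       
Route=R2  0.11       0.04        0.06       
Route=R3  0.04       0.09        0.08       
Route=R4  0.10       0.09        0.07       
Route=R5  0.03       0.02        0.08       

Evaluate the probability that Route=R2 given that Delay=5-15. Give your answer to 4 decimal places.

0.1481

P(Delay=5-15) = 0.03 + 0.04 + 0.09 + 0.09 + 0.02 = 0.27.
P(Route=R2 | Delay=5-15) = 0.04/0.27 = 0.1481.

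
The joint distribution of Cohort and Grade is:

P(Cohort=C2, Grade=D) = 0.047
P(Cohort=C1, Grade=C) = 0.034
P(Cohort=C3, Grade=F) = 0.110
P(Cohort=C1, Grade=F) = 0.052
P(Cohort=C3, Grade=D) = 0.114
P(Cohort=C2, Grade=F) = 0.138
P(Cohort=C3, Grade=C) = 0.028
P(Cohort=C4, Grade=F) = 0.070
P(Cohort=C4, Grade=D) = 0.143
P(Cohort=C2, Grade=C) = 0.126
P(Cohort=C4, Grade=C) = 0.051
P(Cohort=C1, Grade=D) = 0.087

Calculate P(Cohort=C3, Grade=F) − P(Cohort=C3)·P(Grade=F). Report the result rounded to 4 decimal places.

0.0168

P(Cohort=C3) = 0.028 + 0.114 + 0.110 = 0.252.
P(Grade=F) = 0.052 + 0.138 + 0.110 + 0.070 = 0.370.
P(Cohort=C3, Grade=F) − P(Cohort=C3)P(Grade=F) = 0.110 − 0.252×0.370 = 0.0168.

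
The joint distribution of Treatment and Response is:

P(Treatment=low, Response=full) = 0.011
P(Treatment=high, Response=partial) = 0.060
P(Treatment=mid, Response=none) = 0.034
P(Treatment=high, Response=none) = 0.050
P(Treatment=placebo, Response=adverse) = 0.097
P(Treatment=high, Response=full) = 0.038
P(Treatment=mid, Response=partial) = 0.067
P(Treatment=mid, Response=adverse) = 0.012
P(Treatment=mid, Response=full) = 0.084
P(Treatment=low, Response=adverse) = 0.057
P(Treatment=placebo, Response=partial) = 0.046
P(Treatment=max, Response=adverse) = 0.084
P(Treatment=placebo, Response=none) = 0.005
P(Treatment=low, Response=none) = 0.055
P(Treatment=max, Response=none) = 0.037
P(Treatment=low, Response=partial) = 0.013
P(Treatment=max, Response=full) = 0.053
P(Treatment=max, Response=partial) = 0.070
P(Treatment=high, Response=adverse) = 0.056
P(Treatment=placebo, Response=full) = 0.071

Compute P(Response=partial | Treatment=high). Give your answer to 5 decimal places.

0.29412

P(Treatment=high) = 0.050 + 0.060 + 0.038 + 0.056 = 0.204.
P(Response=partial | Treatment=high) = 0.060/0.204 = 0.29412.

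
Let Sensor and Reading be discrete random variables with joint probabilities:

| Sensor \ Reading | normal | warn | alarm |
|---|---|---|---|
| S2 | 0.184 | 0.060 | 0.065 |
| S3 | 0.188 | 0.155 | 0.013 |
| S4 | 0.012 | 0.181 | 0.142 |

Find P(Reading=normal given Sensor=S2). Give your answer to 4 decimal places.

P(Sensor=S2) = 0.184 + 0.060 + 0.065 = 0.309.
P(Reading=normal | Sensor=S2) = 0.184/0.309 = 0.5955.

0.5955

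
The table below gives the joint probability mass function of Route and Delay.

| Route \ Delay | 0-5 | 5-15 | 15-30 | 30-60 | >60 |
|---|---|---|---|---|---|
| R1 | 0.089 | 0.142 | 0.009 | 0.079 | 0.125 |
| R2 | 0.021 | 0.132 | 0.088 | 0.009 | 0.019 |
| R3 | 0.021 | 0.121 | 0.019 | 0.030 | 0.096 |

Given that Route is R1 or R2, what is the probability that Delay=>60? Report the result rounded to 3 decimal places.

P(Route=R1) = 0.089 + 0.142 + 0.009 + 0.079 + 0.125 = 0.444.
P(Route=R2) = 0.021 + 0.132 + 0.088 + 0.009 + 0.019 = 0.269.
P(Route ∈ {R1, R2}) = 0.444 + 0.269 = 0.713; P(Delay=>60, Route ∈ {R1, R2}) = 0.125 + 0.019 = 0.144.
P(Delay=>60 | Route ∈ {R1, R2}) = 0.144/0.713 = 0.202.

0.202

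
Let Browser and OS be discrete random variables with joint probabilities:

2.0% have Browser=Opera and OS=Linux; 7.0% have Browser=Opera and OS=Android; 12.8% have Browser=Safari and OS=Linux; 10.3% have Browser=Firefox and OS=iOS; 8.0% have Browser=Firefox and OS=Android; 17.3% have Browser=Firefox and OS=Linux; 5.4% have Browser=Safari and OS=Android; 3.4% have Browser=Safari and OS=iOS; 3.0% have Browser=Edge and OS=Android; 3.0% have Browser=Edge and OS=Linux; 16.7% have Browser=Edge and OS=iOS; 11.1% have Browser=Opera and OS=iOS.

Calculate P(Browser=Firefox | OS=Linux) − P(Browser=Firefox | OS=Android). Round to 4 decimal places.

0.1510

P(OS=Linux) = 0.173 + 0.128 + 0.030 + 0.020 = 0.351; P(Browser=Firefox | OS=Linux) = 0.173/0.351 = 0.49288.
P(OS=Android) = 0.080 + 0.054 + 0.030 + 0.070 = 0.234; P(Browser=Firefox | OS=Android) = 0.080/0.234 = 0.34188.
Difference = 0.1510.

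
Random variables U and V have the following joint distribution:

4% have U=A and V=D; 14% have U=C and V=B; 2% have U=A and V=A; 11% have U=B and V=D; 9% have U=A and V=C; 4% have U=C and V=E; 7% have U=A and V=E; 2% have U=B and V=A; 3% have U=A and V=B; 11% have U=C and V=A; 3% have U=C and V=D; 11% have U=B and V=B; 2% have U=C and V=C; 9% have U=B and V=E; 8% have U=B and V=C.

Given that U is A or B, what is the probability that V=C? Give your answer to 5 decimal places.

0.25758

P(U=A) = 0.02 + 0.03 + 0.09 + 0.04 + 0.07 = 0.25.
P(U=B) = 0.02 + 0.11 + 0.08 + 0.11 + 0.09 = 0.41.
P(U ∈ {A, B}) = 0.25 + 0.41 = 0.66; P(V=C, U ∈ {A, B}) = 0.09 + 0.08 = 0.17.
P(V=C | U ∈ {A, B}) = 0.17/0.66 = 0.25758.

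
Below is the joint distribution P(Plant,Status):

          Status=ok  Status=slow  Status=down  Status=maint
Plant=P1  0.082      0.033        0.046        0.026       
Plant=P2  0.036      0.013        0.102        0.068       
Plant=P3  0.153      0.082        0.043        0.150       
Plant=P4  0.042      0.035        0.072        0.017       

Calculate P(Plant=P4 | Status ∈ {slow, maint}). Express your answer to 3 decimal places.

P(Status=slow) = 0.033 + 0.013 + 0.082 + 0.035 = 0.163.
P(Status=maint) = 0.026 + 0.068 + 0.150 + 0.017 = 0.261.
P(Status ∈ {slow, maint}) = 0.163 + 0.261 = 0.424; P(Plant=P4, Status ∈ {slow, maint}) = 0.035 + 0.017 = 0.052.
P(Plant=P4 | Status ∈ {slow, maint}) = 0.052/0.424 = 0.123.

0.123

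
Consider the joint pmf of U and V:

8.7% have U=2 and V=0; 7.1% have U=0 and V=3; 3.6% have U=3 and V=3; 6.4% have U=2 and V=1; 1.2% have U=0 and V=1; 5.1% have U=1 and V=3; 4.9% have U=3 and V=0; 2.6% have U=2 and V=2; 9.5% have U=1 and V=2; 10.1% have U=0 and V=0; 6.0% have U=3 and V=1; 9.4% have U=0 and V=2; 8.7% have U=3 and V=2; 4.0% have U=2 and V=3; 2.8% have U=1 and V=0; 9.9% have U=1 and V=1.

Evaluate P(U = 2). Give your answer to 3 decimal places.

0.217

P(U=2) = 0.087 + 0.064 + 0.026 + 0.040 = 0.217.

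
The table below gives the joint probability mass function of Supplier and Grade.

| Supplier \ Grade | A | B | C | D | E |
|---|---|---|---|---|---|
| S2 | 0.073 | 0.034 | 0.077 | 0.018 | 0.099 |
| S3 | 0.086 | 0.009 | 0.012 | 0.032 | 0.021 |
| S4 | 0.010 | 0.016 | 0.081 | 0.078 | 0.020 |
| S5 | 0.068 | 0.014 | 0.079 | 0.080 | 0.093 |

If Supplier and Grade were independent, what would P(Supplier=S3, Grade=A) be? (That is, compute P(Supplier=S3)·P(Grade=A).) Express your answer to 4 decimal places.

P(Supplier=S3) = 0.086 + 0.009 + 0.012 + 0.032 + 0.021 = 0.160.
P(Grade=A) = 0.073 + 0.086 + 0.010 + 0.068 = 0.237.
Product: 0.160 × 0.237 = 0.0379.

0.0379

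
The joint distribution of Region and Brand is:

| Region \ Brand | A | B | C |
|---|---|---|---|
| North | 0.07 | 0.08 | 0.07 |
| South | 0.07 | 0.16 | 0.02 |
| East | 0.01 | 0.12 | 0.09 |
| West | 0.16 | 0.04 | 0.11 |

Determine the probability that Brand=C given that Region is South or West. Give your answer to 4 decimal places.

P(Region=South) = 0.07 + 0.16 + 0.02 = 0.25.
P(Region=West) = 0.16 + 0.04 + 0.11 = 0.31.
P(Region ∈ {South, West}) = 0.25 + 0.31 = 0.56; P(Brand=C, Region ∈ {South, West}) = 0.02 + 0.11 = 0.13.
P(Brand=C | Region ∈ {South, West}) = 0.13/0.56 = 0.2321.

0.2321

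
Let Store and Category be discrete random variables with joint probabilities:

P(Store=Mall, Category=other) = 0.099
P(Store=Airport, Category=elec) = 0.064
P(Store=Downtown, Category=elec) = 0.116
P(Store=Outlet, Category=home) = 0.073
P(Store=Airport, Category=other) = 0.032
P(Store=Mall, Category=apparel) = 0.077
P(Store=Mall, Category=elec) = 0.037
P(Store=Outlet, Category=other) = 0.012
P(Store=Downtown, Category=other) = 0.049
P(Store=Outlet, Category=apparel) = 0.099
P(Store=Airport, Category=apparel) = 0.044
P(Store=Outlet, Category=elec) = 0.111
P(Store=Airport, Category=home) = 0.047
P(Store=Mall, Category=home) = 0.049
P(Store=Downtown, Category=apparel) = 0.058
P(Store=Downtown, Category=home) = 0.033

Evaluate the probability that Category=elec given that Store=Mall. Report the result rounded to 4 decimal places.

P(Store=Mall) = 0.077 + 0.037 + 0.049 + 0.099 = 0.262.
P(Category=elec | Store=Mall) = 0.037/0.262 = 0.1412.

0.1412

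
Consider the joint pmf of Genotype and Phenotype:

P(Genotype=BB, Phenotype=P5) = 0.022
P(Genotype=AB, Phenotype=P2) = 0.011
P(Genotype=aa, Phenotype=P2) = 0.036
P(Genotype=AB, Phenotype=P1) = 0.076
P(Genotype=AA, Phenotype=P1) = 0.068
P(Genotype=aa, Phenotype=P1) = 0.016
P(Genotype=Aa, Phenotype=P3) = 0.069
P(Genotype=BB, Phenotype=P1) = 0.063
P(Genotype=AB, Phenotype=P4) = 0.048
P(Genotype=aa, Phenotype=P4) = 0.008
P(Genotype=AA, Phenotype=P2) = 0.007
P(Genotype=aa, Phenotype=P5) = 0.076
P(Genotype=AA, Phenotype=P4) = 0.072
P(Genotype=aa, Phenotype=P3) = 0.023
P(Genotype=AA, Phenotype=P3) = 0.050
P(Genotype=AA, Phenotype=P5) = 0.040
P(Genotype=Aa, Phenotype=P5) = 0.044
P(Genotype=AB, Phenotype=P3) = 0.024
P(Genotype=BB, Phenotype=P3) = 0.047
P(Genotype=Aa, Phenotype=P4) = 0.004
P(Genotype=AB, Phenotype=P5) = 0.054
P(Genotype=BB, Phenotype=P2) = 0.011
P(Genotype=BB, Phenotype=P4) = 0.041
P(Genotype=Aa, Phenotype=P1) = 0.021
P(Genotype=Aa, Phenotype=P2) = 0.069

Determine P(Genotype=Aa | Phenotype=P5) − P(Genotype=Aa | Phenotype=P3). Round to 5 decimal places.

-0.13750

P(Phenotype=P5) = 0.040 + 0.044 + 0.076 + 0.054 + 0.022 = 0.236; P(Genotype=Aa | Phenotype=P5) = 0.044/0.236 = 0.186441.
P(Phenotype=P3) = 0.050 + 0.069 + 0.023 + 0.024 + 0.047 = 0.213; P(Genotype=Aa | Phenotype=P3) = 0.069/0.213 = 0.323944.
Difference = -0.13750.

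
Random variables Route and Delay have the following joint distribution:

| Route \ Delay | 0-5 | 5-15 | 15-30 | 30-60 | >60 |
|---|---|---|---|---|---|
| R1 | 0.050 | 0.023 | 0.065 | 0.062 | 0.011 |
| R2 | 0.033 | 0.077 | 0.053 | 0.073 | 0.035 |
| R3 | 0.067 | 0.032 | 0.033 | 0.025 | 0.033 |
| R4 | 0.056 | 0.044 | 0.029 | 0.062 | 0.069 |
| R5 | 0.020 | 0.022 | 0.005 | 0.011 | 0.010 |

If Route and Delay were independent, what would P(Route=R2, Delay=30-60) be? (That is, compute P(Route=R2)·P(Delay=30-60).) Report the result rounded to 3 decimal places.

P(Route=R2) = 0.033 + 0.077 + 0.053 + 0.073 + 0.035 = 0.271.
P(Delay=30-60) = 0.062 + 0.073 + 0.025 + 0.062 + 0.011 = 0.233.
Product: 0.271 × 0.233 = 0.063.

0.063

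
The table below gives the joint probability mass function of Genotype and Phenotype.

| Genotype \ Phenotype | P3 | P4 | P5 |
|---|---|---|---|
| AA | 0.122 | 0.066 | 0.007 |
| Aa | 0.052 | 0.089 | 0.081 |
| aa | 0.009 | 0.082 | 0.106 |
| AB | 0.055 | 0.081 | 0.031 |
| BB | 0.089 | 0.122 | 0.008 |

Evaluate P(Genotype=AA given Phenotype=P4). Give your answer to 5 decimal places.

0.15000

P(Phenotype=P4) = 0.066 + 0.089 + 0.082 + 0.081 + 0.122 = 0.440.
P(Genotype=AA | Phenotype=P4) = 0.066/0.440 = 0.15000.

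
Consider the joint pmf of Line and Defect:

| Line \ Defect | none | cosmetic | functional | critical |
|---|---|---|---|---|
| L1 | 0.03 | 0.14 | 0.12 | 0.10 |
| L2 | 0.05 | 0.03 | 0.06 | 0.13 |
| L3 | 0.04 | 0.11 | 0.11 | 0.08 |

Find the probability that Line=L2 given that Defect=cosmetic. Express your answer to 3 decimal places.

0.107

P(Defect=cosmetic) = 0.14 + 0.03 + 0.11 = 0.28.
P(Line=L2 | Defect=cosmetic) = 0.03/0.28 = 0.107.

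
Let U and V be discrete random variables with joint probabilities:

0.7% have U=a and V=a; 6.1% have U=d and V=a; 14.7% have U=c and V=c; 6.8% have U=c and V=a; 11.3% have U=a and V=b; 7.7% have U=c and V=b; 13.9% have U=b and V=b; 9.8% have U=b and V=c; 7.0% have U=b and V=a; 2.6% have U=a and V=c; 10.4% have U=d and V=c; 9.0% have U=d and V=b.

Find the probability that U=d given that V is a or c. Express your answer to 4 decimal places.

P(V=a) = 0.007 + 0.070 + 0.068 + 0.061 = 0.206.
P(V=c) = 0.026 + 0.098 + 0.147 + 0.104 = 0.375.
P(V ∈ {a, c}) = 0.206 + 0.375 = 0.581; P(U=d, V ∈ {a, c}) = 0.061 + 0.104 = 0.165.
P(U=d | V ∈ {a, c}) = 0.165/0.581 = 0.2840.

0.2840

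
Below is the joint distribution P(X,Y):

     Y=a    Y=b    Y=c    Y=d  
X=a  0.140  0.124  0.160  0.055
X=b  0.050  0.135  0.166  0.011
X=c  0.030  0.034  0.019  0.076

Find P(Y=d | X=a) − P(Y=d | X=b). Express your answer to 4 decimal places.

0.0844

P(X=a) = 0.140 + 0.124 + 0.160 + 0.055 = 0.479; P(Y=d | X=a) = 0.055/0.479 = 0.11482.
P(X=b) = 0.050 + 0.135 + 0.166 + 0.011 = 0.362; P(Y=d | X=b) = 0.011/0.362 = 0.03039.
Difference = 0.0844.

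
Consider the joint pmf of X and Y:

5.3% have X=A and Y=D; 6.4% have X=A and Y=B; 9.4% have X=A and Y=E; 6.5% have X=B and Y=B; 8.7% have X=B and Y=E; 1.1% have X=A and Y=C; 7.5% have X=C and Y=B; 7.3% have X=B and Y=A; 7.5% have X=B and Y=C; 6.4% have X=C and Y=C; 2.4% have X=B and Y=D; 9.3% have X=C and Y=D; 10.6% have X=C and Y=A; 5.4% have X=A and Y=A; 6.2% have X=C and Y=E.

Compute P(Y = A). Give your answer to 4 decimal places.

P(Y=A) = 0.054 + 0.073 + 0.106 = 0.233.

0.2330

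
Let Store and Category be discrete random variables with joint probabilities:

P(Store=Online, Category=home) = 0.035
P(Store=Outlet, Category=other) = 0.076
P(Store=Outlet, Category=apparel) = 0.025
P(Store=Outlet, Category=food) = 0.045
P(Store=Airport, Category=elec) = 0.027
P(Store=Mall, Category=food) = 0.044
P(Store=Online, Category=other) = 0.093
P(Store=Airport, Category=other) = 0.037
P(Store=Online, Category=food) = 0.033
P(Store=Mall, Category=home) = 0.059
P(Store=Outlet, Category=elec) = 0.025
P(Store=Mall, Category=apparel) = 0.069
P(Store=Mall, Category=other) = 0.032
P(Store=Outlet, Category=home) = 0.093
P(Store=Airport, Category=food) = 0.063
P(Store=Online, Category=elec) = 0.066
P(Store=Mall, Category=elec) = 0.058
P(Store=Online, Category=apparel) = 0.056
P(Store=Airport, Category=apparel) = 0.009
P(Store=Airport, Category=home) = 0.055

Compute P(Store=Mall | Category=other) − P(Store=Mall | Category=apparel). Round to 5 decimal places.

-0.29951

P(Category=other) = 0.032 + 0.037 + 0.076 + 0.093 = 0.238; P(Store=Mall | Category=other) = 0.032/0.238 = 0.134454.
P(Category=apparel) = 0.069 + 0.009 + 0.025 + 0.056 = 0.159; P(Store=Mall | Category=apparel) = 0.069/0.159 = 0.433962.
Difference = -0.29951.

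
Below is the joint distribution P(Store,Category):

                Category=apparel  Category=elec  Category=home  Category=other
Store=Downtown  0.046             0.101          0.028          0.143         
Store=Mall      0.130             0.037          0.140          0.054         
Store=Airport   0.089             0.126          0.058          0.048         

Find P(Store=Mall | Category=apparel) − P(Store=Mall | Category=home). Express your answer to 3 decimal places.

-0.129

P(Category=apparel) = 0.046 + 0.130 + 0.089 = 0.265; P(Store=Mall | Category=apparel) = 0.130/0.265 = 0.4906.
P(Category=home) = 0.028 + 0.140 + 0.058 = 0.226; P(Store=Mall | Category=home) = 0.140/0.226 = 0.6195.
Difference = -0.129.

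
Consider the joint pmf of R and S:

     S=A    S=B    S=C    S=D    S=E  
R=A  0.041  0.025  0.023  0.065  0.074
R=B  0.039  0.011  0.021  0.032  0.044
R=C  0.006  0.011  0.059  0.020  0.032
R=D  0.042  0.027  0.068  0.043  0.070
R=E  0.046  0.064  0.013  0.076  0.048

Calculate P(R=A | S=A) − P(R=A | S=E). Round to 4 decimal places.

-0.0405

P(S=A) = 0.041 + 0.039 + 0.006 + 0.042 + 0.046 = 0.174; P(R=A | S=A) = 0.041/0.174 = 0.23563.
P(S=E) = 0.074 + 0.044 + 0.032 + 0.070 + 0.048 = 0.268; P(R=A | S=E) = 0.074/0.268 = 0.27612.
Difference = -0.0405.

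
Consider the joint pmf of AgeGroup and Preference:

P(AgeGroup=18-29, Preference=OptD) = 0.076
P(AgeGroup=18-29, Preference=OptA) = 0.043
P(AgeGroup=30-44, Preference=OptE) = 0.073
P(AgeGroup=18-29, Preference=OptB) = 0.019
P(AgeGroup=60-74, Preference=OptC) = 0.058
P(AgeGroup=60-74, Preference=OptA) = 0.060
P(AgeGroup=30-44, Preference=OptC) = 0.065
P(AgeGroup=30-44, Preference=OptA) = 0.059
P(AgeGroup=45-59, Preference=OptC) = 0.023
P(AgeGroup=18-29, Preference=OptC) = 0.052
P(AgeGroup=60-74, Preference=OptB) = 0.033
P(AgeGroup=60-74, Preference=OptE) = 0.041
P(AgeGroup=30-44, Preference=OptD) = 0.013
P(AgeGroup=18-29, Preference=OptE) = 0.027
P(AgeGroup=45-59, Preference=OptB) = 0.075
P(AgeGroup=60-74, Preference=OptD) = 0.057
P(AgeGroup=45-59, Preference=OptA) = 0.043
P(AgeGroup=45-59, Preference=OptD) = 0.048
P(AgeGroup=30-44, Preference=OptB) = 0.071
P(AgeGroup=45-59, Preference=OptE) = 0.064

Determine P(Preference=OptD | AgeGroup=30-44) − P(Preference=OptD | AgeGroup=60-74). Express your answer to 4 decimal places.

P(AgeGroup=30-44) = 0.059 + 0.071 + 0.065 + 0.013 + 0.073 = 0.281; P(Preference=OptD | AgeGroup=30-44) = 0.013/0.281 = 0.04626.
P(AgeGroup=60-74) = 0.060 + 0.033 + 0.058 + 0.057 + 0.041 = 0.249; P(Preference=OptD | AgeGroup=60-74) = 0.057/0.249 = 0.22892.
Difference = -0.1827.

-0.1827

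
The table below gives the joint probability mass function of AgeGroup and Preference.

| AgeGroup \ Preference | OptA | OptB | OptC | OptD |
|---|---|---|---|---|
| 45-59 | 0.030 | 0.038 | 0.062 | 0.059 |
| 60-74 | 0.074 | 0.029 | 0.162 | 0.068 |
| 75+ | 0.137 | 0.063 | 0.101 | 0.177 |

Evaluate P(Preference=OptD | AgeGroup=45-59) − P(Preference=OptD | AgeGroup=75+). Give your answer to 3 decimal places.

P(AgeGroup=45-59) = 0.030 + 0.038 + 0.062 + 0.059 = 0.189; P(Preference=OptD | AgeGroup=45-59) = 0.059/0.189 = 0.3122.
P(AgeGroup=75+) = 0.137 + 0.063 + 0.101 + 0.177 = 0.478; P(Preference=OptD | AgeGroup=75+) = 0.177/0.478 = 0.3703.
Difference = -0.058.

-0.058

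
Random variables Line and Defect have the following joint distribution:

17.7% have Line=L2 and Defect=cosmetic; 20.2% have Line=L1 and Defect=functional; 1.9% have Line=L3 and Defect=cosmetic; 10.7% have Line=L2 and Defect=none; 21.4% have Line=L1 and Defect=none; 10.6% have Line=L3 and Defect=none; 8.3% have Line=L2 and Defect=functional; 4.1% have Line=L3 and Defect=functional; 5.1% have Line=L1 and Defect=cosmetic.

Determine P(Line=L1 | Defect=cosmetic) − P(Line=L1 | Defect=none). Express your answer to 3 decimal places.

-0.295

P(Defect=cosmetic) = 0.051 + 0.177 + 0.019 = 0.247; P(Line=L1 | Defect=cosmetic) = 0.051/0.247 = 0.2065.
P(Defect=none) = 0.214 + 0.107 + 0.106 = 0.427; P(Line=L1 | Defect=none) = 0.214/0.427 = 0.5012.
Difference = -0.295.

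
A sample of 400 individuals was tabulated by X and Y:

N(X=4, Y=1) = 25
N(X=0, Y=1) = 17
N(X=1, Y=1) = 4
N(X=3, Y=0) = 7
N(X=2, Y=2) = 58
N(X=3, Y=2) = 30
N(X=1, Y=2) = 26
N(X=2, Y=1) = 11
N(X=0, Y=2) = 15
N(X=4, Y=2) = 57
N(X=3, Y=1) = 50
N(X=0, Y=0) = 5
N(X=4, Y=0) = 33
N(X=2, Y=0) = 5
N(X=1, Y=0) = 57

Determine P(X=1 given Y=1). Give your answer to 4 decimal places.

0.0374

Total with Y=1: 17 + 4 + 11 + 50 + 25 = 107.
P(X=1 | Y=1) = 4/107 = 0.0374.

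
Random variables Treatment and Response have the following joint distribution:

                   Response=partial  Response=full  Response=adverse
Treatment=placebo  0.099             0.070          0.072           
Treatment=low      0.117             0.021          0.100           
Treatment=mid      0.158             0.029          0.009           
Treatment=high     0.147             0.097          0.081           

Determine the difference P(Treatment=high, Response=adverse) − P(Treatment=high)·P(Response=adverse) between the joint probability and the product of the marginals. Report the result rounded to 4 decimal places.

-0.0042

P(Treatment=high) = 0.147 + 0.097 + 0.081 = 0.325.
P(Response=adverse) = 0.072 + 0.100 + 0.009 + 0.081 = 0.262.
P(Treatment=high, Response=adverse) − P(Treatment=high)P(Response=adverse) = 0.081 − 0.325×0.262 = -0.0042.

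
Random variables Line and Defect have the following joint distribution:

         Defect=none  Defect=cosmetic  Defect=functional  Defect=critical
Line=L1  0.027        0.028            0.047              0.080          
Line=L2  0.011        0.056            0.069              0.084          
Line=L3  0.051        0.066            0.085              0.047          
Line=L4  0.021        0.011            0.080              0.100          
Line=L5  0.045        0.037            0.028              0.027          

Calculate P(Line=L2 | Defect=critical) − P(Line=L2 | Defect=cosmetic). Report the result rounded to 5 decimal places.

-0.03431

P(Defect=critical) = 0.080 + 0.084 + 0.047 + 0.100 + 0.027 = 0.338; P(Line=L2 | Defect=critical) = 0.084/0.338 = 0.248521.
P(Defect=cosmetic) = 0.028 + 0.056 + 0.066 + 0.011 + 0.037 = 0.198; P(Line=L2 | Defect=cosmetic) = 0.056/0.198 = 0.282828.
Difference = -0.03431.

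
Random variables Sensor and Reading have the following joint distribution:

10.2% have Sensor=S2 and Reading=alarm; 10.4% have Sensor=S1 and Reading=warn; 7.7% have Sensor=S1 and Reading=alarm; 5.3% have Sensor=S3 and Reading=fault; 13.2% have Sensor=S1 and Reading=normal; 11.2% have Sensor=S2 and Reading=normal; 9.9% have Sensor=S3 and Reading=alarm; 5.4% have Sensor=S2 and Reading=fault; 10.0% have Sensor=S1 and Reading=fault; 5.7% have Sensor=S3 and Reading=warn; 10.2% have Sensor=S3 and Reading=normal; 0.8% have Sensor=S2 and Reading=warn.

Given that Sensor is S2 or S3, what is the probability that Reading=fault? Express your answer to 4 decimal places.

P(Sensor=S2) = 0.112 + 0.008 + 0.102 + 0.054 = 0.276.
P(Sensor=S3) = 0.102 + 0.057 + 0.099 + 0.053 = 0.311.
P(Sensor ∈ {S2, S3}) = 0.276 + 0.311 = 0.587; P(Reading=fault, Sensor ∈ {S2, S3}) = 0.054 + 0.053 = 0.107.
P(Reading=fault | Sensor ∈ {S2, S3}) = 0.107/0.587 = 0.1823.

0.1823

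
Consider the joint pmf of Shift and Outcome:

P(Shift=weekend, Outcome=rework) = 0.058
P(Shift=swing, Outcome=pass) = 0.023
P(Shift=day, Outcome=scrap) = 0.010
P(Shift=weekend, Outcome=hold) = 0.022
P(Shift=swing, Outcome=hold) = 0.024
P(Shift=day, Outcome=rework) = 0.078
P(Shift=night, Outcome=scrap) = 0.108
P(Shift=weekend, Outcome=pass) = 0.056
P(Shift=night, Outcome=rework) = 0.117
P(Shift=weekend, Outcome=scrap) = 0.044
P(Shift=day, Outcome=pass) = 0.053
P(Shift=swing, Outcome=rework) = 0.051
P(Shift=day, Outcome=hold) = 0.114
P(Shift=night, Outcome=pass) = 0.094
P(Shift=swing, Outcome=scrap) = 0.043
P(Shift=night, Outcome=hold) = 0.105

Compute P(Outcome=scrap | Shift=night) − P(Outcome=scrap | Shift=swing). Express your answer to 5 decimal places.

P(Shift=night) = 0.094 + 0.117 + 0.108 + 0.105 = 0.424; P(Outcome=scrap | Shift=night) = 0.108/0.424 = 0.254717.
P(Shift=swing) = 0.023 + 0.051 + 0.043 + 0.024 = 0.141; P(Outcome=scrap | Shift=swing) = 0.043/0.141 = 0.304965.
Difference = -0.05025.

-0.05025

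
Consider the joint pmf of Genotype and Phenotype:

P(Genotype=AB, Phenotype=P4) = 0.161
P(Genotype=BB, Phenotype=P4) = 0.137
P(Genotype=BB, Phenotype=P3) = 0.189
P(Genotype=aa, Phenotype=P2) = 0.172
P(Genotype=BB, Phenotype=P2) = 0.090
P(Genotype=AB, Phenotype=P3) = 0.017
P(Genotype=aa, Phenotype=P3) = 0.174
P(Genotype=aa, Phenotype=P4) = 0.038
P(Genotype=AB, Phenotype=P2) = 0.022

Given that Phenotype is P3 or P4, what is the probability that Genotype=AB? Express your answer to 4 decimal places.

P(Phenotype=P3) = 0.174 + 0.017 + 0.189 = 0.380.
P(Phenotype=P4) = 0.038 + 0.161 + 0.137 = 0.336.
P(Phenotype ∈ {P3, P4}) = 0.380 + 0.336 = 0.716; P(Genotype=AB, Phenotype ∈ {P3, P4}) = 0.017 + 0.161 = 0.178.
P(Genotype=AB | Phenotype ∈ {P3, P4}) = 0.178/0.716 = 0.2486.

0.2486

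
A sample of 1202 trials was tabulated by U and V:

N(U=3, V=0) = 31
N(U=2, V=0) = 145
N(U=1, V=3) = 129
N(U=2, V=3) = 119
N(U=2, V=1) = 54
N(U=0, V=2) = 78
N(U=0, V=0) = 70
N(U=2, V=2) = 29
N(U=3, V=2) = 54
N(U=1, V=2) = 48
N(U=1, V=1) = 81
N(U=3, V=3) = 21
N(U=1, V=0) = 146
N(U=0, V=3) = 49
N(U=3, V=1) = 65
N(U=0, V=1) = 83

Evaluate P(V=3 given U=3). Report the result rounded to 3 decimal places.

Total with U=3: 31 + 65 + 54 + 21 = 171.
P(V=3 | U=3) = 21/171 = 0.123.

0.123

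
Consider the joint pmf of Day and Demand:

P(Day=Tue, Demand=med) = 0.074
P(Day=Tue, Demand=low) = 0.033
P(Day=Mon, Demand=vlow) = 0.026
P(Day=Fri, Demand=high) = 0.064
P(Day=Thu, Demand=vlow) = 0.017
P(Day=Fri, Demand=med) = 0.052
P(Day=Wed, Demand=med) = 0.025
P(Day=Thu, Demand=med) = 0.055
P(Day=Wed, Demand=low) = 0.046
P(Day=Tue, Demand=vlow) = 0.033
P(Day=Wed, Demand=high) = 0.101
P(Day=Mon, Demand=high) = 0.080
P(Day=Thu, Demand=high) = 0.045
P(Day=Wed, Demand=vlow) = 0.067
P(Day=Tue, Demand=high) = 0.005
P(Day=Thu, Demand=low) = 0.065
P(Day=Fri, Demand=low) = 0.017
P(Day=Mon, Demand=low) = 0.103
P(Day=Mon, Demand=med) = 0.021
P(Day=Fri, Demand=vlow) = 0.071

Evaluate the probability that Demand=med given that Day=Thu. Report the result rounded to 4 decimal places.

P(Day=Thu) = 0.017 + 0.065 + 0.055 + 0.045 = 0.182.
P(Demand=med | Day=Thu) = 0.055/0.182 = 0.3022.

0.3022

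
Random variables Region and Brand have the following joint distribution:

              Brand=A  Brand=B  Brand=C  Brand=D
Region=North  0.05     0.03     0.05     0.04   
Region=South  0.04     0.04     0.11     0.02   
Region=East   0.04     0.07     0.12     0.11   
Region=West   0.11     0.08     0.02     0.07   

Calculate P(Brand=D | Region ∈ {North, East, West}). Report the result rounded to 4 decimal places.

0.2785

P(Region=North) = 0.05 + 0.03 + 0.05 + 0.04 = 0.17.
P(Region=East) = 0.04 + 0.07 + 0.12 + 0.11 = 0.34.
P(Region=West) = 0.11 + 0.08 + 0.02 + 0.07 = 0.28.
P(Region ∈ {North, East, West}) = 0.17 + 0.34 + 0.28 = 0.79; P(Brand=D, Region ∈ {North, East, West}) = 0.04 + 0.11 + 0.07 = 0.22.
P(Brand=D | Region ∈ {North, East, West}) = 0.22/0.79 = 0.2785.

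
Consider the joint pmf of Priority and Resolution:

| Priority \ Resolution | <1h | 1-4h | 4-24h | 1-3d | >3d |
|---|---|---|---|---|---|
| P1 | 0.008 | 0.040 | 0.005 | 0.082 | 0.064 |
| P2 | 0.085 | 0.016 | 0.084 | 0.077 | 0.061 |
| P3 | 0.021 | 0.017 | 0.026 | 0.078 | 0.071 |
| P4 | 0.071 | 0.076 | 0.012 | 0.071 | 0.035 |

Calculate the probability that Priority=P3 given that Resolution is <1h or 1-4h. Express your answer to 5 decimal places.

P(Resolution=<1h) = 0.008 + 0.085 + 0.021 + 0.071 = 0.185.
P(Resolution=1-4h) = 0.040 + 0.016 + 0.017 + 0.076 = 0.149.
P(Resolution ∈ {<1h, 1-4h}) = 0.185 + 0.149 = 0.334; P(Priority=P3, Resolution ∈ {<1h, 1-4h}) = 0.021 + 0.017 = 0.038.
P(Priority=P3 | Resolution ∈ {<1h, 1-4h}) = 0.038/0.334 = 0.11377.

0.11377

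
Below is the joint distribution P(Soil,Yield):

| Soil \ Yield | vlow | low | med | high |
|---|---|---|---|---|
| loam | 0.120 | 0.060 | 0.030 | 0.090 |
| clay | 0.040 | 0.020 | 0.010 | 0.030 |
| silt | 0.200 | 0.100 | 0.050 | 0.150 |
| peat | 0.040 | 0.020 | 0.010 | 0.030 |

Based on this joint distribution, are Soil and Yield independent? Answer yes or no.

yes

Every cell satisfies P(Soil,Yield) = P(Soil)·P(Yield). For instance P(Soil=silt) = 0.500, P(Yield=high) = 0.300, and 0.500×0.300 = 0.150 matches the joint entry. So Soil and Yield are independent.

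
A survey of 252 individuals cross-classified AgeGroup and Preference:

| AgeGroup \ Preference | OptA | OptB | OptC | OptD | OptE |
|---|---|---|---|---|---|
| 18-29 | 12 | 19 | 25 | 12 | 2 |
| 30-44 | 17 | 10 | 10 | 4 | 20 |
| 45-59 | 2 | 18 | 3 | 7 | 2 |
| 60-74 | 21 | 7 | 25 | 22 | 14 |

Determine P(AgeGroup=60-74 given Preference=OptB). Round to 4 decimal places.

0.1296

Total with Preference=OptB: 19 + 10 + 18 + 7 = 54.
P(AgeGroup=60-74 | Preference=OptB) = 7/54 = 0.1296.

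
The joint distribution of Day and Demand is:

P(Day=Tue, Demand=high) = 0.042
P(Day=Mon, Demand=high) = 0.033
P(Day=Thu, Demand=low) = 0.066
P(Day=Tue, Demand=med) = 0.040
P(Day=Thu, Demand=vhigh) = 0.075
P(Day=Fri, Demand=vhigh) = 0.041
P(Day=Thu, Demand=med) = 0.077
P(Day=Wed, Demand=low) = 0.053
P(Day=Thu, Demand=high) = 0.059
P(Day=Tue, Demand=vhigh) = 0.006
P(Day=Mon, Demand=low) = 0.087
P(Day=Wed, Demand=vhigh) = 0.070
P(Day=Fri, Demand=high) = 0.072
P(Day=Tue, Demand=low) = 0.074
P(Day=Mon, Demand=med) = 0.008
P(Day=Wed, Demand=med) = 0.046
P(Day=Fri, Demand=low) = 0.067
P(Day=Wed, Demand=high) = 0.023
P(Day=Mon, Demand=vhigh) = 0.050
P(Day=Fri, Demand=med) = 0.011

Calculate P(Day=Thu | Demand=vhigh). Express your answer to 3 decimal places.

0.310

P(Demand=vhigh) = 0.050 + 0.006 + 0.070 + 0.075 + 0.041 = 0.242.
P(Day=Thu | Demand=vhigh) = 0.075/0.242 = 0.310.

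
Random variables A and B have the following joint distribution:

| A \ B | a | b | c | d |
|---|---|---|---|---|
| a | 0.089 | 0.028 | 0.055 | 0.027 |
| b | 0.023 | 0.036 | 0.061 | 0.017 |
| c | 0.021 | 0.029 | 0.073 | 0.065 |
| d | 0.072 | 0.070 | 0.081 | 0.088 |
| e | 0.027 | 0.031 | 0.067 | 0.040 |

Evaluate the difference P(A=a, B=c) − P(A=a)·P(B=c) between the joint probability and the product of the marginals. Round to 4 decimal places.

P(A=a) = 0.089 + 0.028 + 0.055 + 0.027 = 0.199.
P(B=c) = 0.055 + 0.061 + 0.073 + 0.081 + 0.067 = 0.337.
P(A=a, B=c) − P(A=a)P(B=c) = 0.055 − 0.199×0.337 = -0.0121.

-0.0121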